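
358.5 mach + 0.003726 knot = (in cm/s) 1.221e+07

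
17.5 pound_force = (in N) 77.84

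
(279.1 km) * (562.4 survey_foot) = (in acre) 1.182e+04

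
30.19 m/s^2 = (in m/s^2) 30.19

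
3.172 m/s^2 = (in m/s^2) 3.172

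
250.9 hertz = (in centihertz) 2.509e+04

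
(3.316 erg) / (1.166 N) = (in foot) 9.33e-07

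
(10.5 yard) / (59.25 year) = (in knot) 9.988e-09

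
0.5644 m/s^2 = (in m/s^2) 0.5644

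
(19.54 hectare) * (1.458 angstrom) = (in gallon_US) 0.007526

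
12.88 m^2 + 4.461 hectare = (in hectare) 4.462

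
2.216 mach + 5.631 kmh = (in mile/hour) 1691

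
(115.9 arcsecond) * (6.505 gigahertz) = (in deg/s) 2.094e+08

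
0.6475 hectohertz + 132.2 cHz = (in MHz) 6.607e-05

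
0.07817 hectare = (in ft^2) 8414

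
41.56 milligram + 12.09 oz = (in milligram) 3.428e+05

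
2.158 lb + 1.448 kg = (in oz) 85.6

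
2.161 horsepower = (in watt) 1611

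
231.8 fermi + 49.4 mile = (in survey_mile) 49.4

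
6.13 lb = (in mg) 2.781e+06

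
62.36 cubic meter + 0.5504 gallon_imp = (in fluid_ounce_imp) 2.195e+06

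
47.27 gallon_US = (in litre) 178.9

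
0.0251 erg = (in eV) 1.567e+10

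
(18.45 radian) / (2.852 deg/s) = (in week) 0.0006129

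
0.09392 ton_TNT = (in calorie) 9.392e+07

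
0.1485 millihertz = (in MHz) 1.485e-10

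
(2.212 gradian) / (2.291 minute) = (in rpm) 0.002414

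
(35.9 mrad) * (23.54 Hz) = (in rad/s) 0.8451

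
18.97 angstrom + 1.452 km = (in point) 4.116e+06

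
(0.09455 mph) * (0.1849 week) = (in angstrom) 4.727e+13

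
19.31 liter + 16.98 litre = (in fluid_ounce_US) 1227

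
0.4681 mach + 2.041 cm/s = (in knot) 309.9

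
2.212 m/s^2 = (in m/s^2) 2.212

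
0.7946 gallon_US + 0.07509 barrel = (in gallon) 3.948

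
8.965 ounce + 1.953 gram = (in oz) 9.034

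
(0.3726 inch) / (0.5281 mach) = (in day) 6.092e-10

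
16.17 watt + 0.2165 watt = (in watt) 16.39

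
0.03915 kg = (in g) 39.15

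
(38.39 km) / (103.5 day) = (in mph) 0.009603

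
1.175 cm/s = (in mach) 3.451e-05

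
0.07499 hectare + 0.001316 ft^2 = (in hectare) 0.07499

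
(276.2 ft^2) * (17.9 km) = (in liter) 4.593e+08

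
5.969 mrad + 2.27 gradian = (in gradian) 2.65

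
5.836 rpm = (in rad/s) 0.6111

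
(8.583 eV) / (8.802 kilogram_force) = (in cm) 1.593e-18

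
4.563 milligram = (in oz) 0.000161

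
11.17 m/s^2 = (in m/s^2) 11.17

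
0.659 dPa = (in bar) 6.59e-07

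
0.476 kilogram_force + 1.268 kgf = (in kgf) 1.744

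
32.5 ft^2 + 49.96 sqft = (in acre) 0.001893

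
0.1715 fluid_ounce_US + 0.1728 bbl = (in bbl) 0.1728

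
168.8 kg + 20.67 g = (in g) 1.688e+05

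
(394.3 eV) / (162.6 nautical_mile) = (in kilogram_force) 2.139e-23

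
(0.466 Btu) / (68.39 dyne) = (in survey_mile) 446.7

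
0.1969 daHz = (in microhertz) 1.969e+06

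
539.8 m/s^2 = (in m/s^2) 539.8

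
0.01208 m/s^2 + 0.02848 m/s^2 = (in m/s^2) 0.04056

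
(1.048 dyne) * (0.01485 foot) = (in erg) 0.4744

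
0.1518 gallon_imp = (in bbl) 0.004341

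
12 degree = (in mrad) 209.4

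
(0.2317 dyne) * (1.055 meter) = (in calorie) 5.842e-07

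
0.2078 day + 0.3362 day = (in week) 0.07771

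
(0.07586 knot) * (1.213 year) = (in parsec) 4.838e-11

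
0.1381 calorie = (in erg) 5.778e+06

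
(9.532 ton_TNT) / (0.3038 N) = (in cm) 1.313e+13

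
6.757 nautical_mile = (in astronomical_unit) 8.365e-08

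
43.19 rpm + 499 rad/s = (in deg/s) 2.885e+04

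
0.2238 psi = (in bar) 0.01543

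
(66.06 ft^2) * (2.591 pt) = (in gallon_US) 1.482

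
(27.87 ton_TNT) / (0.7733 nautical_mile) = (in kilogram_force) 8.303e+06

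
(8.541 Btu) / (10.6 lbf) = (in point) 5.417e+05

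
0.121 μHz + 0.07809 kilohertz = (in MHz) 7.809e-05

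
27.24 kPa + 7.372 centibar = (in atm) 0.3416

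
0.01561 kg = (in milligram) 1.561e+04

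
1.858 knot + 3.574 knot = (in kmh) 10.06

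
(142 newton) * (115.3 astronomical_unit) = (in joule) 2.449e+15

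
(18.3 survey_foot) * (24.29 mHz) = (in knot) 0.2634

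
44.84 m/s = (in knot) 87.16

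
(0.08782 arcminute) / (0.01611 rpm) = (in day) 1.753e-07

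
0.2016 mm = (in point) 0.5715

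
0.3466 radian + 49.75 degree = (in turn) 0.1934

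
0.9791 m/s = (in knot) 1.903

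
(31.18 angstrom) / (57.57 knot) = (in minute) 1.755e-12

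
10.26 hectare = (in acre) 25.35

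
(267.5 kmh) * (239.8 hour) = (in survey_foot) 2.105e+08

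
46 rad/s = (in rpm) 439.3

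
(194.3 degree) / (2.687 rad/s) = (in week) 2.087e-06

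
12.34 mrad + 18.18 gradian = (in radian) 0.2979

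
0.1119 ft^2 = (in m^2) 0.0104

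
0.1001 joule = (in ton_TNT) 2.392e-11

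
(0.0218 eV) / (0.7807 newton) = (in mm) 4.474e-18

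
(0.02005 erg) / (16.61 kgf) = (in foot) 4.038e-11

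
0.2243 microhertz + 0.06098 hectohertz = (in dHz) 60.98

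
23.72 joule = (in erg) 2.372e+08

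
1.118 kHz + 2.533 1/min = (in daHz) 111.8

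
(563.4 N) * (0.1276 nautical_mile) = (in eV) 8.31e+23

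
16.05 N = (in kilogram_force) 1.637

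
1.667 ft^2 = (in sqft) 1.667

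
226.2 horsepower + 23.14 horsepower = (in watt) 1.859e+05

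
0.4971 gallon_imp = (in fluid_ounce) 76.42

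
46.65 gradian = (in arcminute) 2519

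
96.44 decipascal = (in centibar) 0.009644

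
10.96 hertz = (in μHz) 1.096e+07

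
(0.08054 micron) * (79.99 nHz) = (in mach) 1.892e-17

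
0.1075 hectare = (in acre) 0.2656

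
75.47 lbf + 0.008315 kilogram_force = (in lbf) 75.49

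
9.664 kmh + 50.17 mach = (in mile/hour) 3.822e+04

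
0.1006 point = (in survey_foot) 0.0001164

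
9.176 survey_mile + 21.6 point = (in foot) 4.845e+04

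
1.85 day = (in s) 1.598e+05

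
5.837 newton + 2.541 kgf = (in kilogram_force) 3.136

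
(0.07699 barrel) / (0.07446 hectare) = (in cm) 0.001644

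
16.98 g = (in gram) 16.98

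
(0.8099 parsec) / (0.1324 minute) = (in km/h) 1.133e+16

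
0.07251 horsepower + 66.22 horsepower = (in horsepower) 66.29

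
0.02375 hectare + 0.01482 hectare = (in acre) 0.09531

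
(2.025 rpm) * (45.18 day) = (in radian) 8.278e+05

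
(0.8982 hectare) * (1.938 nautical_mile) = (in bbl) 2.028e+08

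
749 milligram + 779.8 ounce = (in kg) 22.11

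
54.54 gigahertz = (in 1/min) 3.272e+12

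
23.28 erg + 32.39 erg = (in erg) 55.67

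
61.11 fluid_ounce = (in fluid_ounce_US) 61.11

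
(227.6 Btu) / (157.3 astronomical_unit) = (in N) 1.02e-08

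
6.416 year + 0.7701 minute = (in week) 334.5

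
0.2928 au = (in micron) 4.38e+16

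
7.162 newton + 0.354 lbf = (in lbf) 1.964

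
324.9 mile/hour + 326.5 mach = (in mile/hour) 2.49e+05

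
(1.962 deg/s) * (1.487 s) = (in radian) 0.05092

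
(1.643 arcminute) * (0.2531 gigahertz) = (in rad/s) 1.21e+05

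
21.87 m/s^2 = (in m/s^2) 21.87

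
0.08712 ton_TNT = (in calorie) 8.712e+07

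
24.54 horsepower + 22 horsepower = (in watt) 3.47e+04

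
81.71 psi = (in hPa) 5634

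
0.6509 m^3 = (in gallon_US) 171.9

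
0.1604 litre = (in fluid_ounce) 5.424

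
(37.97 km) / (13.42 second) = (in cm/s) 2.829e+05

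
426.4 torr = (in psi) 8.245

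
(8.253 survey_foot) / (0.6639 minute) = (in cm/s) 6.315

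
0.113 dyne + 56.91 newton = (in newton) 56.91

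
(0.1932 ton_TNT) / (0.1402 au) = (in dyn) 3854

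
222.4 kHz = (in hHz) 2224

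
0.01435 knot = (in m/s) 0.007382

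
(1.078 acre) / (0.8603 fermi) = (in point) 1.437e+22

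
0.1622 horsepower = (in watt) 121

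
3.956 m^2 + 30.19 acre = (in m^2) 1.222e+05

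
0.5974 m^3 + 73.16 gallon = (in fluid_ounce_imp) 3.077e+04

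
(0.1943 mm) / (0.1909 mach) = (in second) 2.989e-06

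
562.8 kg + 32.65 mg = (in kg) 562.8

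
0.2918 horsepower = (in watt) 217.6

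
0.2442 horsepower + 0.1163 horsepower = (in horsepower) 0.3605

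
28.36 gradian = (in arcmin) 1531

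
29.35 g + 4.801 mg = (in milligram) 2.935e+04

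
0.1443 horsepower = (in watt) 107.6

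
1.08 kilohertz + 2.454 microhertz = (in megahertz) 0.00108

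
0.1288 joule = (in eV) 8.039e+17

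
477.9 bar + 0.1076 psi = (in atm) 471.7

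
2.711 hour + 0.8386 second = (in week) 0.01614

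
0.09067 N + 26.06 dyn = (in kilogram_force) 0.009272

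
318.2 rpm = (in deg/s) 1909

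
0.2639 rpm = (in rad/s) 0.02764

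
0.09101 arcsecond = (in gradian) 2.809e-05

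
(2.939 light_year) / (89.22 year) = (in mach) 2.902e+04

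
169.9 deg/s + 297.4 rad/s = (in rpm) 2868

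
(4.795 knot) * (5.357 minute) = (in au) 5.3e-09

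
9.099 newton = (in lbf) 2.046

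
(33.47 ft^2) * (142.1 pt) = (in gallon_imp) 34.29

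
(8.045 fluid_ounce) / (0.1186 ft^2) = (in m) 0.02159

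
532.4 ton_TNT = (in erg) 2.228e+19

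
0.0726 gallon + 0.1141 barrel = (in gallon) 4.865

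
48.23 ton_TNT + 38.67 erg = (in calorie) 4.823e+10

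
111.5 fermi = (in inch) 4.39e-12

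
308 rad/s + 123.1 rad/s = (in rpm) 4117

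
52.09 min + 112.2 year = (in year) 112.2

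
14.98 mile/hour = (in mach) 0.01967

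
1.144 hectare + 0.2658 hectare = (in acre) 3.484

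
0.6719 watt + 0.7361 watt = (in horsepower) 0.001888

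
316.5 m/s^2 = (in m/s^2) 316.5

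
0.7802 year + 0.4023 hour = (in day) 284.8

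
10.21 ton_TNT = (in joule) 4.272e+10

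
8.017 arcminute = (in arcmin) 8.017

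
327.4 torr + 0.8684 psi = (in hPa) 496.4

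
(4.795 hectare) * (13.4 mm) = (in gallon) 1.697e+05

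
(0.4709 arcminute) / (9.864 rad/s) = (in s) 1.389e-05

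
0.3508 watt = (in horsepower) 0.0004704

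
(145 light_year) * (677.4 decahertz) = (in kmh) 3.345e+22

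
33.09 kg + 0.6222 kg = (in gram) 3.371e+04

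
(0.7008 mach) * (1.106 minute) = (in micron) 1.583e+10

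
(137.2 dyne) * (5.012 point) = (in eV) 1.514e+13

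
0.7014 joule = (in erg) 7.014e+06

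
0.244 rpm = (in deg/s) 1.464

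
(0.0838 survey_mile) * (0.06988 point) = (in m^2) 0.003325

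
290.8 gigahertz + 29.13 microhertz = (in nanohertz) 2.908e+20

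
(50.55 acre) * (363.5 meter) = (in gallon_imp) 1.636e+10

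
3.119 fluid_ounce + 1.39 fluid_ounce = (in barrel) 0.0008387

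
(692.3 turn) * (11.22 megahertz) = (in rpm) 4.661e+11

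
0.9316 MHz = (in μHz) 9.316e+11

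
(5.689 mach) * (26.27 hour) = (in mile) 1.138e+05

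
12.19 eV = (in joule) 1.953e-18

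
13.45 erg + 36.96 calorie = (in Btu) 0.1466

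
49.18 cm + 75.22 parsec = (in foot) 7.615e+18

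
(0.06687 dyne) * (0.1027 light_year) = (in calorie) 1.553e+08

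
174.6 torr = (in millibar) 232.8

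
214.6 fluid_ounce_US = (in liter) 6.346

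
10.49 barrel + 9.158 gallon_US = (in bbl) 10.71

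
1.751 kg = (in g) 1751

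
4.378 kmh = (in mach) 0.003572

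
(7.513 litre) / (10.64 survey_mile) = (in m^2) 4.388e-07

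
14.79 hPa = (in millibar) 14.79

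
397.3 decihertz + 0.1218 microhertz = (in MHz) 3.973e-05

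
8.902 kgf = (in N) 87.3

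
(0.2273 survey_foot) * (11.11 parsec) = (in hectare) 2.375e+12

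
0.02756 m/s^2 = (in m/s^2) 0.02756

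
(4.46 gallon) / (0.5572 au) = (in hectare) 2.025e-17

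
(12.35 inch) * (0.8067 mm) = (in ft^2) 0.002724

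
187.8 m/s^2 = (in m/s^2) 187.8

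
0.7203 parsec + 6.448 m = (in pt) 6.3e+19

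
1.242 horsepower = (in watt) 926.2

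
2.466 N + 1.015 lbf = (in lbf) 1.569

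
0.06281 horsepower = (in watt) 46.84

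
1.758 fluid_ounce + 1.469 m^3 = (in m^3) 1.469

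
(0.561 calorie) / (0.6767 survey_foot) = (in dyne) 1.138e+06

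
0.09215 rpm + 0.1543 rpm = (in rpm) 0.2464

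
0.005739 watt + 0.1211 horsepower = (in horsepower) 0.1211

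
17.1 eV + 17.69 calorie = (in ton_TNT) 1.769e-08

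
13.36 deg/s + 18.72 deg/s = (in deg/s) 32.08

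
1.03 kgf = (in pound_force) 2.271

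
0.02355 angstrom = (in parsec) 7.632e-29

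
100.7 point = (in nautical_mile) 1.918e-05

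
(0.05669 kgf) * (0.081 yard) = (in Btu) 3.903e-05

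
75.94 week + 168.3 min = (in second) 4.594e+07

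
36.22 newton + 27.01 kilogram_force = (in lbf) 67.69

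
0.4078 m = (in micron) 4.078e+05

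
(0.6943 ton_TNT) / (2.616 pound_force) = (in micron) 2.496e+14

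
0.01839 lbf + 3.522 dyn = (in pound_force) 0.0184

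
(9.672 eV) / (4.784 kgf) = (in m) 3.303e-20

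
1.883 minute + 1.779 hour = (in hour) 1.81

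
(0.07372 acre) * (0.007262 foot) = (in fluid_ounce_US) 2.233e+04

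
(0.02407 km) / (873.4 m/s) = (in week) 4.557e-08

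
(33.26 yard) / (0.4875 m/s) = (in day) 0.0007221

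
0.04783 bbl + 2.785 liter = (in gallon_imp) 2.285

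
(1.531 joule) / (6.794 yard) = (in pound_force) 0.0554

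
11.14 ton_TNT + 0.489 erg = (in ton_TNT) 11.14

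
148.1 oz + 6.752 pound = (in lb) 16.01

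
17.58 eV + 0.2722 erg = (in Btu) 2.58e-11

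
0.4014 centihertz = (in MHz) 4.014e-09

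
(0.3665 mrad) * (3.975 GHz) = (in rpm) 1.391e+07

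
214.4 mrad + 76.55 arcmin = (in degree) 13.56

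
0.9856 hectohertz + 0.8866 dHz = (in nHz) 9.865e+10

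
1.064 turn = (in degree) 383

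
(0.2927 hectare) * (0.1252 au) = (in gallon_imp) 1.206e+16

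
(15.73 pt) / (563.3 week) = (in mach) 4.784e-14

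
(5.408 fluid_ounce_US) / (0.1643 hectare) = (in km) 9.734e-11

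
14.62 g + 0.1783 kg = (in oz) 6.805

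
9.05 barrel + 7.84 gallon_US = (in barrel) 9.237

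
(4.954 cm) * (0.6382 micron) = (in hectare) 3.162e-12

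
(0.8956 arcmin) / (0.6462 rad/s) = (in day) 4.666e-09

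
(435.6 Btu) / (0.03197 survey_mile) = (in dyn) 8.932e+08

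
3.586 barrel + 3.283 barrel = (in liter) 1092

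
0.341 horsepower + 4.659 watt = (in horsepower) 0.3472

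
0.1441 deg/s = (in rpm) 0.02402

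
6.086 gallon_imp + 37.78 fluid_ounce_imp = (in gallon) 7.593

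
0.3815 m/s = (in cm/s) 38.15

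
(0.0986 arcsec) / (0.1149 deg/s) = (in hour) 6.621e-08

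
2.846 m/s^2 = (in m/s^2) 2.846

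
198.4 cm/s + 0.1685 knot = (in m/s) 2.071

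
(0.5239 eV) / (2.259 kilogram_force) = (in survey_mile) 2.354e-24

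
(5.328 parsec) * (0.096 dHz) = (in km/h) 5.682e+15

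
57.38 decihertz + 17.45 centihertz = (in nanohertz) 5.912e+09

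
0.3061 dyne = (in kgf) 3.121e-07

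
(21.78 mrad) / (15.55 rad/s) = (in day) 1.621e-08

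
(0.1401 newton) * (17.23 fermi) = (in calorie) 5.769e-16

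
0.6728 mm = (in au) 4.497e-15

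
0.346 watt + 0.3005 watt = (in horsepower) 0.000867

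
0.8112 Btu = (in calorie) 204.6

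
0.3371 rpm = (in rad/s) 0.0353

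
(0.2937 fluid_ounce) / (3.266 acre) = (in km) 6.572e-13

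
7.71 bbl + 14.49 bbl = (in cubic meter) 3.53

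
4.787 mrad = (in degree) 0.2743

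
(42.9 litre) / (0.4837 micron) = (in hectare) 8.869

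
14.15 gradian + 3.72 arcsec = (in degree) 12.74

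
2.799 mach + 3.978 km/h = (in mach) 2.802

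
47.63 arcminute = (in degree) 0.7938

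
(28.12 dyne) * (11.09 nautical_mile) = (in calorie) 1.38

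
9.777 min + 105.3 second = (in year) 2.194e-05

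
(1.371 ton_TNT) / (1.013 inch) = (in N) 2.229e+11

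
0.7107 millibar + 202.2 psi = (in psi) 202.2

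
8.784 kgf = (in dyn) 8.614e+06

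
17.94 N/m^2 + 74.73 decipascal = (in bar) 0.0002541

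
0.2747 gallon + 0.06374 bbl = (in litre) 11.17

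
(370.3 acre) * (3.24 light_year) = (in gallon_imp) 1.01e+25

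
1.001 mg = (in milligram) 1.001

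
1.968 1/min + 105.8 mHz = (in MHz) 1.386e-07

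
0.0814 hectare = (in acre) 0.2011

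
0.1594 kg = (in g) 159.4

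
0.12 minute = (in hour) 0.002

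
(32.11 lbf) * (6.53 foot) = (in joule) 284.3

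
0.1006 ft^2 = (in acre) 2.309e-06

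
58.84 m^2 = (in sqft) 633.3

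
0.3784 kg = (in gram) 378.4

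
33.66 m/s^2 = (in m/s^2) 33.66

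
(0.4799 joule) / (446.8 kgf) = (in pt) 0.3105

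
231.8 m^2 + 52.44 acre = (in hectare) 21.24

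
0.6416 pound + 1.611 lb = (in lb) 2.253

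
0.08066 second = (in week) 1.334e-07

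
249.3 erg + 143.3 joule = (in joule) 143.3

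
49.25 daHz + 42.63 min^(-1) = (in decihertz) 4932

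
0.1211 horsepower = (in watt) 90.3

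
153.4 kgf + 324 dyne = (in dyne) 1.504e+08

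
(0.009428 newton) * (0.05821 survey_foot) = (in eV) 1.044e+15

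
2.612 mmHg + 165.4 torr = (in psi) 3.249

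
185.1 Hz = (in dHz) 1851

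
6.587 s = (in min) 0.1098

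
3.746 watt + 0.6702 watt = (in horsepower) 0.005922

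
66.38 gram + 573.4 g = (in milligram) 6.398e+05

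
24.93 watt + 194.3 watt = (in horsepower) 0.294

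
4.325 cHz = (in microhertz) 4.325e+04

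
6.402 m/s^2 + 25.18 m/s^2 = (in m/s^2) 31.58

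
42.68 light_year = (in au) 2.699e+06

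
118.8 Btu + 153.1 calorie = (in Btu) 119.4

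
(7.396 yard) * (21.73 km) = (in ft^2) 1.582e+06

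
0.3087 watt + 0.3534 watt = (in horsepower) 0.0008879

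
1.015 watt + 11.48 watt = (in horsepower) 0.01676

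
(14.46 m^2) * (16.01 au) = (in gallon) 9.149e+15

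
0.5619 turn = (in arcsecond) 7.282e+05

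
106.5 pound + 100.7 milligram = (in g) 4.831e+04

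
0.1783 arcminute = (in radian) 5.187e-05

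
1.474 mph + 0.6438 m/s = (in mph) 2.914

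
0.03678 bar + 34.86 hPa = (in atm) 0.0707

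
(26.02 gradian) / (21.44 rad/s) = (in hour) 5.295e-06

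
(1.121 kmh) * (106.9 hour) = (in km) 119.8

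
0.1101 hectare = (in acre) 0.2721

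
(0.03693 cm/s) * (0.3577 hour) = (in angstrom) 4.756e+09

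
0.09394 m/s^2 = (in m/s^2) 0.09394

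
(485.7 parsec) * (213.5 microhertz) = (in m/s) 3.2e+15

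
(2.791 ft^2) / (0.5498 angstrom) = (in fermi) 4.716e+24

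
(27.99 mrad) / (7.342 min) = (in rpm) 0.0006067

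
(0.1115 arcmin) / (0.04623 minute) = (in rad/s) 1.169e-05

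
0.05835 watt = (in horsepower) 7.825e-05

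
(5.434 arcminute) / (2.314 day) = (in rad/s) 7.906e-09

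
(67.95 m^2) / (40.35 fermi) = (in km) 1.684e+12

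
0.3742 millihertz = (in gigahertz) 3.742e-13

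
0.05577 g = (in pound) 0.000123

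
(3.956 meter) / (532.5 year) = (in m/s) 2.356e-10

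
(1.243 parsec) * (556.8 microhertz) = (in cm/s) 2.136e+15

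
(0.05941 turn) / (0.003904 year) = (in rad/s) 3.032e-06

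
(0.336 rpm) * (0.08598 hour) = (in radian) 10.89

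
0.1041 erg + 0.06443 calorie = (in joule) 0.2696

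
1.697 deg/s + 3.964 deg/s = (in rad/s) 0.0988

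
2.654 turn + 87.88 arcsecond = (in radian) 16.68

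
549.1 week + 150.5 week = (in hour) 1.175e+05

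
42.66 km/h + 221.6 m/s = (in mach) 0.6856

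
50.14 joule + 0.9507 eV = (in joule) 50.14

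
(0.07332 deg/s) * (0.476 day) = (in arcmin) 1.809e+05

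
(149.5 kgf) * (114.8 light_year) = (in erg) 1.592e+28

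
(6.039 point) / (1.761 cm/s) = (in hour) 3.361e-05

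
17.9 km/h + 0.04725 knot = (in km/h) 17.99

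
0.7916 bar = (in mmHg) 593.7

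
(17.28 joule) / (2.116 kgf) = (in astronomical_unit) 5.566e-12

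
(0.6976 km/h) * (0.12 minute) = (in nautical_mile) 0.0007533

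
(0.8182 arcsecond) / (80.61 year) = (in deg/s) 8.94e-14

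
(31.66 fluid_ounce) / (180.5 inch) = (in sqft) 0.002198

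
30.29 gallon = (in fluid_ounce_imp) 4035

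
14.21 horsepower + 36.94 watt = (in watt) 1.063e+04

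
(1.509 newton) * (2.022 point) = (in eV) 6.718e+15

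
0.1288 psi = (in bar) 0.00888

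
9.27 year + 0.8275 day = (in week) 483.5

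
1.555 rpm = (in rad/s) 0.1628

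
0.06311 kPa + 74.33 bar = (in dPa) 7.433e+07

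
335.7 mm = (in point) 951.6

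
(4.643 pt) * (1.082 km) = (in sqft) 19.08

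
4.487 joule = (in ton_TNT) 1.072e-09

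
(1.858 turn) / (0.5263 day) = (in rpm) 0.002452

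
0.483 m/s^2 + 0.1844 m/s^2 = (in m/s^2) 0.6674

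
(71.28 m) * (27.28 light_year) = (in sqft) 1.98e+20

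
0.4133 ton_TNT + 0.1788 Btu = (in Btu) 1.639e+06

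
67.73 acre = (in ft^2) 2.95e+06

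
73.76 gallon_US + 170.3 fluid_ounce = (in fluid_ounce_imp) 1e+04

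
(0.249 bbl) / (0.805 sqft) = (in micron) 5.293e+05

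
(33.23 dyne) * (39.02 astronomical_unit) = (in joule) 1.94e+09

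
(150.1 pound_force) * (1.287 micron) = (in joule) 0.0008593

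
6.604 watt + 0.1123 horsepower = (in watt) 90.35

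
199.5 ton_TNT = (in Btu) 7.912e+08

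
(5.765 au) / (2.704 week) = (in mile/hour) 1.18e+06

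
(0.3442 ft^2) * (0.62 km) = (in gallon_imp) 4361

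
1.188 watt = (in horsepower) 0.001593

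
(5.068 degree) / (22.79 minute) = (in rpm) 0.0006177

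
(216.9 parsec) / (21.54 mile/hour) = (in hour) 1.931e+14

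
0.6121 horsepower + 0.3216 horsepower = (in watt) 696.3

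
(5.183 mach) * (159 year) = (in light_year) 0.0009354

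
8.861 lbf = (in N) 39.42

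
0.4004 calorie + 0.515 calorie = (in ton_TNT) 9.154e-10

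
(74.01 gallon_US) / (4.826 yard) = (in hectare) 6.349e-06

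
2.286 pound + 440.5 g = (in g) 1477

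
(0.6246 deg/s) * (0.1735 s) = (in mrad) 1.891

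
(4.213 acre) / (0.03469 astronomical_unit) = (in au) 2.196e-17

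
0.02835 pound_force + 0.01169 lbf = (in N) 0.1781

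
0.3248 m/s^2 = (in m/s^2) 0.3248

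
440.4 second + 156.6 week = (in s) 9.471e+07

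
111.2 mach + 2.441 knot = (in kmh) 1.363e+05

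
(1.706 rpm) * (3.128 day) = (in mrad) 4.828e+07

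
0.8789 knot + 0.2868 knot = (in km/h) 2.159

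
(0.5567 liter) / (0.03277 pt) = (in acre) 0.0119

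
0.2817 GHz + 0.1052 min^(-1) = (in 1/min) 1.69e+10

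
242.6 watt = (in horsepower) 0.3253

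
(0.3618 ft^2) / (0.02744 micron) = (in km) 1225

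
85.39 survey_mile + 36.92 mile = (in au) 1.316e-06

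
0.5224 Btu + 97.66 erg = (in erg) 5.512e+09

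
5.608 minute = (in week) 0.0005563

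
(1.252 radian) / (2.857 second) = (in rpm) 4.185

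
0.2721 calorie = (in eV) 7.106e+18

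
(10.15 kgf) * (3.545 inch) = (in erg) 8.963e+07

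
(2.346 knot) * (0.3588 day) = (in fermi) 3.741e+19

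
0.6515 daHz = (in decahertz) 0.6515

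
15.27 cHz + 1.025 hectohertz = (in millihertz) 1.027e+05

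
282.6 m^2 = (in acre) 0.06983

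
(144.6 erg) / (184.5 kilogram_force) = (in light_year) 8.447e-25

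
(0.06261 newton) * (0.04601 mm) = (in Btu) 2.73e-09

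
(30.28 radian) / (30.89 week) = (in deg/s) 9.286e-05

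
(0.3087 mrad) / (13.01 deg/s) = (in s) 0.00136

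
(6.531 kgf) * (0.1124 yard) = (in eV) 4.109e+19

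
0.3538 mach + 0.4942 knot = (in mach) 0.3545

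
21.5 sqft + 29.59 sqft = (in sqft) 51.09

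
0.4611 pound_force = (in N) 2.051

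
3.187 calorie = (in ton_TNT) 3.187e-09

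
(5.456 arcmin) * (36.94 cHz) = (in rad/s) 0.0005863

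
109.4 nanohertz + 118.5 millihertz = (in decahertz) 0.01185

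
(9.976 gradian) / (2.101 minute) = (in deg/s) 0.07122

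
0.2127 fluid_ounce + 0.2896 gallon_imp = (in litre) 1.323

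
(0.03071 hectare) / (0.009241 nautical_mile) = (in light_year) 1.897e-15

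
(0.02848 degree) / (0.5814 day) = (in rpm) 9.449e-08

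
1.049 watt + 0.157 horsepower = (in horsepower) 0.1584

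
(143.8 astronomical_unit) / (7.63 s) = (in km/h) 1.015e+13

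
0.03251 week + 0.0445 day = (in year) 0.0007454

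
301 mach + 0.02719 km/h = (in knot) 1.992e+05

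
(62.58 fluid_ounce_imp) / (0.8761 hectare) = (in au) 1.357e-18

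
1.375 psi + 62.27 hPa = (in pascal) 1.571e+04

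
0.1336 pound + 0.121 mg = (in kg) 0.0606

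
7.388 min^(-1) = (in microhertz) 1.231e+05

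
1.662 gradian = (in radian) 0.02611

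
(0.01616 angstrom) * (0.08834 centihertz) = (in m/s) 1.428e-15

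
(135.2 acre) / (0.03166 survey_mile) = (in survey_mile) 6.672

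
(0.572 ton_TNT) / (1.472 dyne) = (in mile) 1.01e+11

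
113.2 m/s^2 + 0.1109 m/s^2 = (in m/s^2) 113.3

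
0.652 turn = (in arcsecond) 8.45e+05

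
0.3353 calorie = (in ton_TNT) 3.353e-10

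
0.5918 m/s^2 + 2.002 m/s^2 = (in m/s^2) 2.594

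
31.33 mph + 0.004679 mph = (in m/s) 14.01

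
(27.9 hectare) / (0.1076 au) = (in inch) 0.0006824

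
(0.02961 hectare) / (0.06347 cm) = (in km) 466.5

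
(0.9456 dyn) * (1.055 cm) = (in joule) 9.976e-08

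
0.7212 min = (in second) 43.27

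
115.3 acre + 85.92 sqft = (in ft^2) 5.023e+06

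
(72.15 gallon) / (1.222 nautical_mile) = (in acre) 2.982e-08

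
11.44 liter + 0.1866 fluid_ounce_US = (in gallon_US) 3.024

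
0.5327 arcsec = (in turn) 4.11e-07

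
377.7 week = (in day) 2644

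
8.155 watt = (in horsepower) 0.01094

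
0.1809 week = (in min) 1823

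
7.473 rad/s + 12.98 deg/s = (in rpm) 73.53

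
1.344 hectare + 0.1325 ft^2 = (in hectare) 1.344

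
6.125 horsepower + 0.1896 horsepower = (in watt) 4709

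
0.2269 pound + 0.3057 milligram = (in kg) 0.1029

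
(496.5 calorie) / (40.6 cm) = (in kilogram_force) 521.8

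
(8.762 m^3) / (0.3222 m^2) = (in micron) 2.719e+07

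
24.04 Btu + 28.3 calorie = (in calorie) 6090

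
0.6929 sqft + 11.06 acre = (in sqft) 4.818e+05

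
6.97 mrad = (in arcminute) 23.96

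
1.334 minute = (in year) 2.538e-06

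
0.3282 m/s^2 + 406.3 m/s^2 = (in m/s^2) 406.6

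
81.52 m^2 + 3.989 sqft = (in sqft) 881.5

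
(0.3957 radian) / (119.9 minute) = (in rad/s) 5.5e-05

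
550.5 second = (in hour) 0.1529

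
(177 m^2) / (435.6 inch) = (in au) 1.069e-10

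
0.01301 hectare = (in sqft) 1400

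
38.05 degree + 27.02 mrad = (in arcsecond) 1.426e+05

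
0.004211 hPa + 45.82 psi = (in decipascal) 3.159e+06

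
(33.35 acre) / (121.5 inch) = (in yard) 4.783e+04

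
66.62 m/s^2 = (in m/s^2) 66.62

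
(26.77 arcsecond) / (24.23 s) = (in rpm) 5.115e-05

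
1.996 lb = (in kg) 0.9054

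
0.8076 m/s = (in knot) 1.57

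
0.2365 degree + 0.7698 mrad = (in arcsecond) 1010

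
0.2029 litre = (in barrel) 0.001276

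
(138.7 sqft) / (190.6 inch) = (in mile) 0.001654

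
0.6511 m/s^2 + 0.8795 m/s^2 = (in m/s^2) 1.531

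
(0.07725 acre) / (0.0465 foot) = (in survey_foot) 7.237e+04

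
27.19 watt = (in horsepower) 0.03646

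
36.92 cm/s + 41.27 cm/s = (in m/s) 0.7819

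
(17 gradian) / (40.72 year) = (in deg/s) 1.191e-08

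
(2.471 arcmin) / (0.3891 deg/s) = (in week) 1.75e-07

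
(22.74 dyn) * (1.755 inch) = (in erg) 101.4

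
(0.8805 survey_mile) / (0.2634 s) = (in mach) 15.8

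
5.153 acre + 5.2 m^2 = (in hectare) 2.086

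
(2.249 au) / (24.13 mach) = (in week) 67.71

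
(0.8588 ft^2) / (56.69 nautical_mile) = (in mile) 4.722e-10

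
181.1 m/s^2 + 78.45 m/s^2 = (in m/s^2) 259.6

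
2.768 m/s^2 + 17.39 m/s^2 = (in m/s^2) 20.16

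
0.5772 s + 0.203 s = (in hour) 0.0002167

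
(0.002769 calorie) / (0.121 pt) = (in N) 271.4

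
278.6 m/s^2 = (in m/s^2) 278.6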